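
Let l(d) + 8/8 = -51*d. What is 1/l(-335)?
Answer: 1/17084 ≈ 5.8534e-5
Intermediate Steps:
l(d) = -1 - 51*d
1/l(-335) = 1/(-1 - 51*(-335)) = 1/(-1 + 17085) = 1/17084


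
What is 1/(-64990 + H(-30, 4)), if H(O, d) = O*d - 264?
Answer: -1/65374 ≈ -1.5297e-5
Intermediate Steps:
H(O, d) = -264 + O*d
1/(-64990 + H(-30, 4)) = 1/(-64990 + (-264 - 30*4)) = 1/(-64990 + (-264 - 120)) = 1/(-64990 - 384) = 1/(-65374) = -1/65374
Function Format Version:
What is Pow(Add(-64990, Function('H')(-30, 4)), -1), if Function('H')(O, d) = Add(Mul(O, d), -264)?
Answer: Rational(-1, 65374) ≈ -1.5297e-5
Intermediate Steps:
Function('H')(O, d) = Add(-264, Mul(O, d))
Pow(Add(-64990, Function('H')(-30, 4)), -1) = Pow(Add(-64990, Add(-264, Mul(-30, 4))), -1) = Pow(Add(-64990, Add(-264, -120)), -1) = Pow(Add(-64990, -384), -1) = Pow(-65374, -1) = Rational(-1, 65374)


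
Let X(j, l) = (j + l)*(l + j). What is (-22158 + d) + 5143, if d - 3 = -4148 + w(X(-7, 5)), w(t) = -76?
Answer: -21236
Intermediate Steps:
X(j, l) = (j + l)² (X(j, l) = (j + l)*(j + l) = (j + l)²)
d = -4221 (d = 3 + (-4148 - 76) = 3 - 4224 = -4221)
(-22158 + d) + 5143 = (-22158 - 4221) + 5143 = -26379 + 5143 = -21236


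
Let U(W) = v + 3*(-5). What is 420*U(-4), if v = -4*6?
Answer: -16380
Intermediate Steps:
v = -24
U(W) = -39 (U(W) = -24 + 3*(-5) = -24 - 15 = -39)
420*U(-4) = 420*(-39) = -16380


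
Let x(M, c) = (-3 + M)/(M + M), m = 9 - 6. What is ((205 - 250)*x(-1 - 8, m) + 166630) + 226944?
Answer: 393544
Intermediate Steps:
m = 3
x(M, c) = (-3 + M)/(2*M) (x(M, c) = (-3 + M)/((2*M)) = (-3 + M)*(1/(2*M)) = (-3 + M)/(2*M))
((205 - 250)*x(-1 - 8, m) + 166630) + 226944 = ((205 - 250)*((-3 + (-1 - 8))/(2*(-1 - 8))) + 166630) + 226944 = (-45*(-3 - 9)/(2*(-9)) + 166630) + 226944 = (-45*(-1)*(-12)/(2*9) + 166630) + 226944 = (-45*2/3 + 166630) + 226944 = (-30 + 166630) + 226944 = 166600 + 226944 = 393544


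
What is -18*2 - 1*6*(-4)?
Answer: -12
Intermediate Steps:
-18*2 - 1*6*(-4) = -36 - 6*(-4) = -36 + 24 = -12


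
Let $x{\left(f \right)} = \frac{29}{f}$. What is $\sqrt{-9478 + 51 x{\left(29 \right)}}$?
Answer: $i \sqrt{9427} \approx 97.093 i$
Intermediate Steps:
$\sqrt{-9478 + 51 x{\left(29 \right)}} = \sqrt{-9478 + 51 \cdot \frac{29}{29}} = \sqrt{-9478 + 51 \cdot 29 \cdot \frac{1}{29}} = \sqrt{-9478 + 51 \cdot 1} = \sqrt{-9478 + 51} = \sqrt{-9427} = i \sqrt{9427}$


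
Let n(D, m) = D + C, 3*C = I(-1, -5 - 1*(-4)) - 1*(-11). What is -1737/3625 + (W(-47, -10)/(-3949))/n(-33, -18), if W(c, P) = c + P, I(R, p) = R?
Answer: -611107632/1274046125 ≈ -0.47966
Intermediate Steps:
W(c, P) = P + c
C = 10/3 (C = (-1 - 1*(-11))/3 = (-1 + 11)/3 = (⅓)*10 = 10/3 ≈ 3.3333)
n(D, m) = 10/3 + D (n(D, m) = D + 10/3 = 10/3 + D)
-1737/3625 + (W(-47, -10)/(-3949))/n(-33, -18) = -1737/3625 + ((-10 - 47)/(-3949))/(10/3 - 33) = -1737*1/3625 + (-57*(-1/3949))/(-89/3) = -1737/3625 + (57/3949)*(-3/89) = -1737/3625 - 171/351461 = -611107632/1274046125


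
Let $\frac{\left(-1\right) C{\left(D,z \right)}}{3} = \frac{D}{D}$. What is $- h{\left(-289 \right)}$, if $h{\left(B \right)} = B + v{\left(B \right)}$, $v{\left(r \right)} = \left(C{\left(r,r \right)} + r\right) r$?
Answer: $-84099$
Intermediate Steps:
$C{\left(D,z \right)} = -3$ ($C{\left(D,z \right)} = - 3 \frac{D}{D} = \left(-3\right) 1 = -3$)
$v{\left(r \right)} = r \left(-3 + r\right)$ ($v{\left(r \right)} = \left(-3 + r\right) r = r \left(-3 + r\right)$)
$h{\left(B \right)} = B + B \left(-3 + B\right)$
$- h{\left(-289 \right)} = - \left(-289\right) \left(-2 - 289\right) = - \left(-289\right) \left(-291\right) = \left(-1\right) 84099 = -84099$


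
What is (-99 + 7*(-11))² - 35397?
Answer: -4421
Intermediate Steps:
(-99 + 7*(-11))² - 35397 = (-99 - 77)² - 35397 = (-176)² - 35397 = 30976 - 35397 = -4421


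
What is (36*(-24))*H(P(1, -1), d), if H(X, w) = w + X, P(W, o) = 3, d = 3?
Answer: -5184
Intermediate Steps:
H(X, w) = X + w
(36*(-24))*H(P(1, -1), d) = (36*(-24))*(3 + 3) = -864*6 = -5184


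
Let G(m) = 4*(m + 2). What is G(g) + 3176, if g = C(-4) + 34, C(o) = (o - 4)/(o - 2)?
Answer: 9976/3 ≈ 3325.3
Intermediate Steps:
C(o) = (-4 + o)/(-2 + o)
g = 106/3 (g = (-4 - 4)/(-2 - 4) + 34 = -8/(-6) + 34 = -⅙*(-8) + 34 = 4/3 + 34 = 106/3 ≈ 35.333)
G(m) = 8 + 4*m (G(m) = 4*(2 + m) = 8 + 4*m)
G(g) + 3176 = (8 + 4*(106/3)) + 3176 = (8 + 424/3) + 3176 = 448/3 + 3176 = 9976/3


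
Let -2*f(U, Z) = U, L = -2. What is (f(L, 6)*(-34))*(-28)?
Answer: 952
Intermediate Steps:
f(U, Z) = -U/2
(f(L, 6)*(-34))*(-28) = (-1/2*(-2)*(-34))*(-28) = (1*(-34))*(-28) = -34*(-28) = 952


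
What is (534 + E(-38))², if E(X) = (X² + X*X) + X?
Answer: 11451456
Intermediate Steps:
E(X) = X + 2*X² (E(X) = (X² + X²) + X = 2*X² + X = X + 2*X²)
(534 + E(-38))² = (534 - 38*(1 + 2*(-38)))² = (534 - 38*(1 - 76))² = (534 - 38*(-75))² = (534 + 2850)² = 3384² = 11451456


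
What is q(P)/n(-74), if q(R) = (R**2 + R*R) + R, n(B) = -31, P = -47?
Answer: -141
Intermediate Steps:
q(R) = R + 2*R**2 (q(R) = (R**2 + R**2) + R = 2*R**2 + R = R + 2*R**2)
q(P)/n(-74) = -47*(1 + 2*(-47))/(-31) = -47*(1 - 94)*(-1/31) = -47*(-93)*(-1/31) = 4371*(-1/31) = -141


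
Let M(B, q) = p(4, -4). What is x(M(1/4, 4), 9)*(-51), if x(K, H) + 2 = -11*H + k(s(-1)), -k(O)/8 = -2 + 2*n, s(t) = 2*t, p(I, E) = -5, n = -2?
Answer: 2703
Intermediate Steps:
k(O) = 48 (k(O) = -8*(-2 + 2*(-2)) = -8*(-2 - 4) = -8*(-6) = 48)
M(B, q) = -5
x(K, H) = 46 - 11*H (x(K, H) = -2 + (-11*H + 48) = -2 + (48 - 11*H) = 46 - 11*H)
x(M(1/4, 4), 9)*(-51) = (46 - 11*9)*(-51) = (46 - 99)*(-51) = -53*(-51) = 2703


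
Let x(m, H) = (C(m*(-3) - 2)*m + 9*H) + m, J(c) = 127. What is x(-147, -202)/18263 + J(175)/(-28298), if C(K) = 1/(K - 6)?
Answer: -25085672249/223777159942 ≈ -0.11210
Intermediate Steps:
C(K) = 1/(-6 + K)
x(m, H) = m + 9*H + m/(-8 - 3*m) (x(m, H) = (m/(-6 + (m*(-3) - 2)) + 9*H) + m = (m/(-6 + (-3*m - 2)) + 9*H) + m = (m/(-6 + (-2 - 3*m)) + 9*H) + m = (m/(-8 - 3*m) + 9*H) + m = (9*H + m/(-8 - 3*m)) + m = m + 9*H + m/(-8 - 3*m))
x(-147, -202)/18263 + J(175)/(-28298) = ((-1*(-147) + (8 + 3*(-147))*(-147 + 9*(-202)))/(8 + 3*(-147)))/18263 + 127/(-28298) = ((147 + (8 - 441)*(-147 - 1818))/(8 - 441))*(1/18263) + 127*(-1/28298) = ((147 - 433*(-1965))/(-433))*(1/18263) - 127/28298 = -(147 + 850845)/433*(1/18263) - 127/28298 = -1/433*850992*(1/18263) - 127/28298 = -850992/433*1/18263 - 127/28298 = -850992/7907879 - 127/28298 = -25085672249/223777159942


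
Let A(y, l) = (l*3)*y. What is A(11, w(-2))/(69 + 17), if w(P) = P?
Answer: -33/43 ≈ -0.76744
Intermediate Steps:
A(y, l) = 3*l*y (A(y, l) = (3*l)*y = 3*l*y)
A(11, w(-2))/(69 + 17) = (3*(-2)*11)/(69 + 17) = -66/86 = (1/86)*(-66) = -33/43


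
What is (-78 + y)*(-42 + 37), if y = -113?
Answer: 955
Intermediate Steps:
(-78 + y)*(-42 + 37) = (-78 - 113)*(-42 + 37) = -191*(-5) = 955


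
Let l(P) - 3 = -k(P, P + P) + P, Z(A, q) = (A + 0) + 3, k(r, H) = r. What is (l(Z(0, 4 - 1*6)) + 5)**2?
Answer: 64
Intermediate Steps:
Z(A, q) = 3 + A (Z(A, q) = A + 3 = 3 + A)
l(P) = 3 (l(P) = 3 + (-P + P) = 3 + 0 = 3)
(l(Z(0, 4 - 1*6)) + 5)**2 = (3 + 5)**2 = 8**2 = 64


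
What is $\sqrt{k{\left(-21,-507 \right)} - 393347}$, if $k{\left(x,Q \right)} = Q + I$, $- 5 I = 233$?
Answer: $\frac{i \sqrt{9847515}}{5} \approx 627.62 i$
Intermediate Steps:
$I = - \frac{233}{5}$ ($I = \left(- \frac{1}{5}\right) 233 = - \frac{233}{5} \approx -46.6$)
$k{\left(x,Q \right)} = - \frac{233}{5} + Q$ ($k{\left(x,Q \right)} = Q - \frac{233}{5} = - \frac{233}{5} + Q$)
$\sqrt{k{\left(-21,-507 \right)} - 393347} = \sqrt{\left(- \frac{233}{5} - 507\right) - 393347} = \sqrt{- \frac{2768}{5} - 393347} = \sqrt{- \frac{1969503}{5}} = \frac{i \sqrt{9847515}}{5}$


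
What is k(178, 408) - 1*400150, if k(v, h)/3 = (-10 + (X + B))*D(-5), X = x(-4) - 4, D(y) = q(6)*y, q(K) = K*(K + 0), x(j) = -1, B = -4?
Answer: -389890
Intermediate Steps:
q(K) = K² (q(K) = K*K = K²)
D(y) = 36*y (D(y) = 6²*y = 36*y)
X = -5 (X = -1 - 4 = -5)
k(v, h) = 10260 (k(v, h) = 3*((-10 + (-5 - 4))*(36*(-5))) = 3*((-10 - 9)*(-180)) = 3*(-19*(-180)) = 3*3420 = 10260)
k(178, 408) - 1*400150 = 10260 - 1*400150 = 10260 - 400150 = -389890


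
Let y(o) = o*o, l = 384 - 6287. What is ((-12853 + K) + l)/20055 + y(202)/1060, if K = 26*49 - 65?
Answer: 2665748/70861 ≈ 37.619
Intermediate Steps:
K = 1209 (K = 1274 - 65 = 1209)
l = -5903
y(o) = o²
((-12853 + K) + l)/20055 + y(202)/1060 = ((-12853 + 1209) - 5903)/20055 + 202²/1060 = (-11644 - 5903)*(1/20055) + 40804*(1/1060) = -17547*1/20055 + 10201/265 = -5849/6685 + 10201/265 = 2665748/70861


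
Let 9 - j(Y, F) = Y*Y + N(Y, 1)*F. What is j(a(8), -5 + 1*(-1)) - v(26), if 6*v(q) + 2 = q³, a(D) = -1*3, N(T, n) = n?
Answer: -2923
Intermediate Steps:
a(D) = -3
j(Y, F) = 9 - F - Y² (j(Y, F) = 9 - (Y*Y + 1*F) = 9 - (Y² + F) = 9 - (F + Y²) = 9 + (-F - Y²) = 9 - F - Y²)
v(q) = -⅓ + q³/6
j(a(8), -5 + 1*(-1)) - v(26) = (9 - (-5 + 1*(-1)) - 1*(-3)²) - (-⅓ + (⅙)*26³) = (9 - (-5 - 1) - 1*9) - (-⅓ + (⅙)*17576) = (9 - 1*(-6) - 9) - (-⅓ + 8788/3) = (9 + 6 - 9) - 1*2929 = 6 - 2929 = -2923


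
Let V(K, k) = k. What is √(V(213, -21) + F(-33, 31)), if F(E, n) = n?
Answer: √10 ≈ 3.1623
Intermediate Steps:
√(V(213, -21) + F(-33, 31)) = √(-21 + 31) = √10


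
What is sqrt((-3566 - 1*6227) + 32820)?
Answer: sqrt(23027) ≈ 151.75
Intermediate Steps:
sqrt((-3566 - 1*6227) + 32820) = sqrt((-3566 - 6227) + 32820) = sqrt(-9793 + 32820) = sqrt(23027)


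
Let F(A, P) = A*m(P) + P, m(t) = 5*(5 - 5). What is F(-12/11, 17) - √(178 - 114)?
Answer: 9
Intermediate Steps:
m(t) = 0 (m(t) = 5*0 = 0)
F(A, P) = P (F(A, P) = A*0 + P = 0 + P = P)
F(-12/11, 17) - √(178 - 114) = 17 - √(178 - 114) = 17 - √64 = 17 - 1*8 = 17 - 8 = 9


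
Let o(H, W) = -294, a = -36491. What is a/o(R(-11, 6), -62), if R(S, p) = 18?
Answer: 5213/42 ≈ 124.12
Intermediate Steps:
a/o(R(-11, 6), -62) = -36491/(-294) = -36491*(-1/294) = 5213/42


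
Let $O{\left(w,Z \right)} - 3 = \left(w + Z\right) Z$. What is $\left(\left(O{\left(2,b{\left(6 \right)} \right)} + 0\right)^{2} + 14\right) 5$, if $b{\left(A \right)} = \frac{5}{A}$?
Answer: $\frac{276965}{1296} \approx 213.71$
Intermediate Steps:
$O{\left(w,Z \right)} = 3 + Z \left(Z + w\right)$ ($O{\left(w,Z \right)} = 3 + \left(w + Z\right) Z = 3 + \left(Z + w\right) Z = 3 + Z \left(Z + w\right)$)
$\left(\left(O{\left(2,b{\left(6 \right)} \right)} + 0\right)^{2} + 14\right) 5 = \left(\left(\left(3 + \left(\frac{5}{6}\right)^{2} + \frac{5}{6} \cdot 2\right) + 0\right)^{2} + 14\right) 5 = \left(\left(\left(3 + \frac{25}{36} + \frac{5}{3}\right) + 0\right)^{2} + 14\right) 5 = \left(\left(\frac{193}{36} + 0\right)^{2} + 14\right) 5 = \left(\left(\frac{193}{36}\right)^{2} + 14\right) 5 = \left(\frac{37249}{1296} + 14\right) 5 = \frac{55393}{1296} \cdot 5 = \frac{276965}{1296}$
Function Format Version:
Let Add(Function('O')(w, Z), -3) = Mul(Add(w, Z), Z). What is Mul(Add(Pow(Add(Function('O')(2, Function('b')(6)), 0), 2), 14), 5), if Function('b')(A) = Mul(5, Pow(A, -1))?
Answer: Rational(276965, 1296) ≈ 213.71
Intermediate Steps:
Function('O')(w, Z) = Add(3, Mul(Z, Add(Z, w))) (Function('O')(w, Z) = Add(3, Mul(Add(w, Z), Z)) = Add(3, Mul(Add(Z, w), Z)) = Add(3, Mul(Z, Add(Z, w))))
Mul(Add(Pow(Add(Function('O')(2, Function('b')(6)), 0), 2), 14), 5) = Mul(Add(Pow(Add(Add(3, Pow(Mul(5, Pow(6, -1)), 2), Mul(Mul(5, Pow(6, -1)), 2)), 0), 2), 14), 5) = Mul(Add(Pow(Add(Add(3, Pow(Mul(5, Rational(1, 6)), 2), Mul(Mul(5, Rational(1, 6)), 2)), 0), 2), 14), 5) = Mul(Add(Pow(Add(Add(3, Pow(Rational(5, 6), 2), Mul(Rational(5, 6), 2)), 0), 2), 14), 5) = Mul(Add(Pow(Add(Add(3, Rational(25, 36), Rational(5, 3)), 0), 2), 14), 5) = Mul(Add(Pow(Add(Rational(193, 36), 0), 2), 14), 5) = Mul(Add(Pow(Rational(193, 36), 2), 14), 5) = Mul(Add(Rational(37249, 1296), 14), 5) = Mul(Rational(55393, 1296), 5) = Rational(276965, 1296)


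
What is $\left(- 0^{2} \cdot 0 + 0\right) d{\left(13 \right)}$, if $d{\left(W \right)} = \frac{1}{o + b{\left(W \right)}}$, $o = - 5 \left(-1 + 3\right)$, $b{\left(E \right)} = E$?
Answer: $0$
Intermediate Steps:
$o = -10$ ($o = \left(-5\right) 2 = -10$)
$d{\left(W \right)} = \frac{1}{-10 + W}$
$\left(- 0^{2} \cdot 0 + 0\right) d{\left(13 \right)} = \frac{- 0^{2} \cdot 0 + 0}{-10 + 13} = \frac{\left(-1\right) 0 \cdot 0 + 0}{3} = \left(0 \cdot 0 + 0\right) \frac{1}{3} = \left(0 + 0\right) \frac{1}{3} = 0 \cdot \frac{1}{3} = 0$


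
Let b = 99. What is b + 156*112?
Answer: 17571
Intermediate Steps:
b + 156*112 = 99 + 156*112 = 99 + 17472 = 17571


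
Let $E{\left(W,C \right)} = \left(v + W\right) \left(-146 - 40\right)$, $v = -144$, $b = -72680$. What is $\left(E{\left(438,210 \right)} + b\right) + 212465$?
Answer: $85101$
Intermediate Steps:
$E{\left(W,C \right)} = 26784 - 186 W$ ($E{\left(W,C \right)} = \left(-144 + W\right) \left(-146 - 40\right) = \left(-144 + W\right) \left(-186\right) = 26784 - 186 W$)
$\left(E{\left(438,210 \right)} + b\right) + 212465 = \left(\left(26784 - 81468\right) - 72680\right) + 212465 = \left(-54684 - 72680\right) + 212465 = -127364 + 212465 = 85101$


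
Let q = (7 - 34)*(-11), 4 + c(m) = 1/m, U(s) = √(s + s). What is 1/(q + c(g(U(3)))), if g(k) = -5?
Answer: 5/1464 ≈ 0.0034153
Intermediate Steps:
U(s) = √2*√s (U(s) = √(2*s) = √2*√s)
c(m) = -4 + 1/m
q = 297 (q = -27*(-11) = 297)
1/(q + c(g(U(3)))) = 1/(297 + (-4 + 1/(-5))) = 1/(297 + (-4 - ⅕)) = 1/(297 - 21/5) = 1/(1464/5) = 5/1464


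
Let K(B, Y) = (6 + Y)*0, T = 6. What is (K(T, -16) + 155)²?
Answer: 24025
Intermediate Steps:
K(B, Y) = 0
(K(T, -16) + 155)² = (0 + 155)² = 155² = 24025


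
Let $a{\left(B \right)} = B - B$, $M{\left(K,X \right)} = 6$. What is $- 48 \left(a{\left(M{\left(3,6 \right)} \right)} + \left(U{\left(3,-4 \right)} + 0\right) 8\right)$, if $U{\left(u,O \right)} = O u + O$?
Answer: $6144$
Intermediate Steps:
$U{\left(u,O \right)} = O + O u$
$a{\left(B \right)} = 0$
$- 48 \left(a{\left(M{\left(3,6 \right)} \right)} + \left(U{\left(3,-4 \right)} + 0\right) 8\right) = - 48 \left(0 + \left(- 4 \left(1 + 3\right) + 0\right) 8\right) = - 48 \left(0 + \left(\left(-4\right) 4 + 0\right) 8\right) = - 48 \left(0 + \left(-16 + 0\right) 8\right) = - 48 \left(0 - 128\right) = \left(-48\right) \left(-128\right) = 6144$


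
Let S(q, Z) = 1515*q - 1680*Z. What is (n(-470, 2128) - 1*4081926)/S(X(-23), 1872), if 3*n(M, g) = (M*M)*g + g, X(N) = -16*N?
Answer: -45783155/776232 ≈ -58.981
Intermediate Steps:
S(q, Z) = -1680*Z + 1515*q
n(M, g) = g/3 + g*M**2/3 (n(M, g) = ((M*M)*g + g)/3 = (M**2*g + g)/3 = (g*M**2 + g)/3 = (g + g*M**2)/3 = g/3 + g*M**2/3)
(n(-470, 2128) - 1*4081926)/S(X(-23), 1872) = ((1/3)*2128*(1 + (-470)**2) - 1*4081926)/(-1680*1872 + 1515*(-16*(-23))) = ((1/3)*2128*(1 + 220900) - 4081926)/(-3144960 + 1515*368) = ((1/3)*2128*220901 - 4081926)/(-3144960 + 557520) = (470077328/3 - 4081926)/(-2587440) = (457831550/3)*(-1/2587440) = -45783155/776232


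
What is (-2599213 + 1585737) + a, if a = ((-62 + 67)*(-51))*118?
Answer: -1043566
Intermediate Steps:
a = -30090 (a = (5*(-51))*118 = -255*118 = -30090)
(-2599213 + 1585737) + a = (-2599213 + 1585737) - 30090 = -1013476 - 30090 = -1043566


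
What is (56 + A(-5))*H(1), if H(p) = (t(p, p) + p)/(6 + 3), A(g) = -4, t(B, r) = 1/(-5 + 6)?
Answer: 104/9 ≈ 11.556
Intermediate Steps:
t(B, r) = 1 (t(B, r) = 1/1 = 1)
H(p) = ⅑ + p/9 (H(p) = (1 + p)/(6 + 3) = (1 + p)/9 = (1 + p)*(⅑) = ⅑ + p/9)
(56 + A(-5))*H(1) = (56 - 4)*(⅑ + (⅑)*1) = 52*(⅑ + ⅑) = 52*(2/9) = 104/9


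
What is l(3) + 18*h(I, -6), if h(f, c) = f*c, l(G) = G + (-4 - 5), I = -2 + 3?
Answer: -114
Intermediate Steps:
I = 1
l(G) = -9 + G (l(G) = G - 9 = -9 + G)
h(f, c) = c*f
l(3) + 18*h(I, -6) = (-9 + 3) + 18*(-6*1) = -6 + 18*(-6) = -6 - 108 = -114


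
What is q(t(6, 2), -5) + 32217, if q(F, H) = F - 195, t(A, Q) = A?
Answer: 32028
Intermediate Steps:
q(F, H) = -195 + F
q(t(6, 2), -5) + 32217 = (-195 + 6) + 32217 = -189 + 32217 = 32028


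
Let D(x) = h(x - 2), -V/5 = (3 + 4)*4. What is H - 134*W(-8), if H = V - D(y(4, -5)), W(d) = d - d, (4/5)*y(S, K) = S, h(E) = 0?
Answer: -140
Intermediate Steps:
y(S, K) = 5*S/4
V = -140 (V = -5*(3 + 4)*4 = -35*4 = -5*28 = -140)
D(x) = 0
W(d) = 0
H = -140 (H = -140 - 1*0 = -140 + 0 = -140)
H - 134*W(-8) = -140 - 134*0 = -140 + 0 = -140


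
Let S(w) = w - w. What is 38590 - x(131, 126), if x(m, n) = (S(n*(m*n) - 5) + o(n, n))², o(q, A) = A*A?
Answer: -252008786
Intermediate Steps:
o(q, A) = A²
S(w) = 0
x(m, n) = n⁴ (x(m, n) = (0 + n²)² = (n²)² = n⁴)
38590 - x(131, 126) = 38590 - 1*126⁴ = 38590 - 1*252047376 = 38590 - 252047376 = -252008786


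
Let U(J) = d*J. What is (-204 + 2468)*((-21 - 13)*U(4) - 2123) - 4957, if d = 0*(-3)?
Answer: -4811429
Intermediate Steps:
d = 0
U(J) = 0 (U(J) = 0*J = 0)
(-204 + 2468)*((-21 - 13)*U(4) - 2123) - 4957 = (-204 + 2468)*((-21 - 13)*0 - 2123) - 4957 = 2264*(-34*0 - 2123) - 4957 = 2264*(0 - 2123) - 4957 = 2264*(-2123) - 4957 = -4806472 - 4957 = -4811429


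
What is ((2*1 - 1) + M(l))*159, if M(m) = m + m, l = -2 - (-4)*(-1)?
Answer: -1749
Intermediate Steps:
l = -6 (l = -2 - 1*4 = -2 - 4 = -6)
M(m) = 2*m
((2*1 - 1) + M(l))*159 = ((2*1 - 1) + 2*(-6))*159 = ((2 - 1) - 12)*159 = (1 - 12)*159 = -11*159 = -1749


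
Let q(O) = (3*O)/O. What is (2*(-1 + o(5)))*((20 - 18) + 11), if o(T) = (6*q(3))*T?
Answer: 2314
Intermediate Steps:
q(O) = 3
o(T) = 18*T (o(T) = (6*3)*T = 18*T)
(2*(-1 + o(5)))*((20 - 18) + 11) = (2*(-1 + 18*5))*((20 - 18) + 11) = (2*(-1 + 90))*(2 + 11) = (2*89)*13 = 178*13 = 2314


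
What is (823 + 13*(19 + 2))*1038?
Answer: 1137648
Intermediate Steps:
(823 + 13*(19 + 2))*1038 = (823 + 13*21)*1038 = (823 + 273)*1038 = 1096*1038 = 1137648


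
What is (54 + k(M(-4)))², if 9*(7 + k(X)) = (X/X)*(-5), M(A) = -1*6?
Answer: 174724/81 ≈ 2157.1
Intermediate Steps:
M(A) = -6
k(X) = -68/9 (k(X) = -7 + ((X/X)*(-5))/9 = -7 + (1*(-5))/9 = -7 + (⅑)*(-5) = -7 - 5/9 = -68/9)
(54 + k(M(-4)))² = (54 - 68/9)² = (418/9)² = 174724/81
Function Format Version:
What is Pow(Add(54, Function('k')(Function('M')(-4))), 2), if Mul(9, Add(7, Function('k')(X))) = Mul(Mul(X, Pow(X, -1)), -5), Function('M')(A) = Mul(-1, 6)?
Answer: Rational(174724, 81) ≈ 2157.1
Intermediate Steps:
Function('M')(A) = -6
Function('k')(X) = Rational(-68, 9) (Function('k')(X) = Add(-7, Mul(Rational(1, 9), Mul(Mul(X, Pow(X, -1)), -5))) = Add(-7, Mul(Rational(1, 9), Mul(1, -5))) = Add(-7, Mul(Rational(1, 9), -5)) = Add(-7, Rational(-5, 9)) = Rational(-68, 9))
Pow(Add(54, Function('k')(Function('M')(-4))), 2) = Pow(Add(54, Rational(-68, 9)), 2) = Pow(Rational(418, 9), 2) = Rational(174724, 81)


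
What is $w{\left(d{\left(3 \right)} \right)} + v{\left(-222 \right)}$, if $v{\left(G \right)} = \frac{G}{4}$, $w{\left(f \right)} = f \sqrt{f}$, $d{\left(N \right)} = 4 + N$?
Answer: $- \frac{111}{2} + 7 \sqrt{7} \approx -36.98$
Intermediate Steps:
$w{\left(f \right)} = f^{\frac{3}{2}}$
$v{\left(G \right)} = \frac{G}{4}$ ($v{\left(G \right)} = G \frac{1}{4} = \frac{G}{4}$)
$w{\left(d{\left(3 \right)} \right)} + v{\left(-222 \right)} = \left(4 + 3\right)^{\frac{3}{2}} + \frac{1}{4} \left(-222\right) = 7^{\frac{3}{2}} - \frac{111}{2} = 7 \sqrt{7} - \frac{111}{2} = - \frac{111}{2} + 7 \sqrt{7}$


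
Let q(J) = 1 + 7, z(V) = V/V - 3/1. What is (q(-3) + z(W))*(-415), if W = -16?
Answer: -2490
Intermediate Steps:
z(V) = -2 (z(V) = 1 - 3*1 = 1 - 3 = -2)
q(J) = 8
(q(-3) + z(W))*(-415) = (8 - 2)*(-415) = 6*(-415) = -2490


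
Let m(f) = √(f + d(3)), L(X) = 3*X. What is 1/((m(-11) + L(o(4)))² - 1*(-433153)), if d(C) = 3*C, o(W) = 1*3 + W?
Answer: 54199/23500253249 - 21*I*√2/94001012996 ≈ 2.3063e-6 - 3.1594e-10*I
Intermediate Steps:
o(W) = 3 + W
m(f) = √(9 + f) (m(f) = √(f + 3*3) = √(f + 9) = √(9 + f))
1/((m(-11) + L(o(4)))² - 1*(-433153)) = 1/((√(9 - 11) + 3*(3 + 4))² - 1*(-433153)) = 1/((√(-2) + 3*7)² + 433153) = 1/((I*√2 + 21)² + 433153) = 1/((21 + I*√2)² + 433153) = 1/(433153 + (21 + I*√2)²)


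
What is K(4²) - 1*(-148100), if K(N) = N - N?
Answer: 148100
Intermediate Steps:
K(N) = 0
K(4²) - 1*(-148100) = 0 - 1*(-148100) = 0 + 148100 = 148100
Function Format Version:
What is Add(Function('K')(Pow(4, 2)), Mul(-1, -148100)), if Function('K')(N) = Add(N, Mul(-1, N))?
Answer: 148100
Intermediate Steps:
Function('K')(N) = 0
Add(Function('K')(Pow(4, 2)), Mul(-1, -148100)) = Add(0, Mul(-1, -148100)) = Add(0, 148100) = 148100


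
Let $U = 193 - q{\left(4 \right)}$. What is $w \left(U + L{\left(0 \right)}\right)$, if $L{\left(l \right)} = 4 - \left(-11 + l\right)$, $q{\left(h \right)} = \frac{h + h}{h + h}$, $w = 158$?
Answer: $32706$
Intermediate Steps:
$q{\left(h \right)} = 1$ ($q{\left(h \right)} = \frac{2 h}{2 h} = 2 h \frac{1}{2 h} = 1$)
$U = 192$ ($U = 193 - 1 = 192$)
$L{\left(l \right)} = 15 - l$
$w \left(U + L{\left(0 \right)}\right) = 158 \left(192 + \left(15 - 0\right)\right) = 158 \left(192 + \left(15 + 0\right)\right) = 158 \left(192 + 15\right) = 158 \cdot 207 = 32706$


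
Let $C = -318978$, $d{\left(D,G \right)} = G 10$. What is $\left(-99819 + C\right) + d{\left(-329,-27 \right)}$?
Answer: $-419067$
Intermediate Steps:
$d{\left(D,G \right)} = 10 G$
$\left(-99819 + C\right) + d{\left(-329,-27 \right)} = \left(-99819 - 318978\right) + 10 \left(-27\right) = -418797 - 270 = -419067$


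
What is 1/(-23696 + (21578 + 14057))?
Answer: 1/11939 ≈ 8.3759e-5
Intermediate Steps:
1/(-23696 + (21578 + 14057)) = 1/(-23696 + 35635) = 1/11939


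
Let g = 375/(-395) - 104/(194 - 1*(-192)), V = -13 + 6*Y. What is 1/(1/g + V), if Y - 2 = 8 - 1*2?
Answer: 18583/635158 ≈ 0.029257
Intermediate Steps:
Y = 8 (Y = 2 + (8 - 1*2) = 2 + (8 - 2) = 2 + 6 = 8)
V = 35 (V = -13 + 6*8 = -13 + 48 = 35)
g = -18583/15247 (g = 375*(-1/395) - 104/(194 + 192) = -75/79 - 104/386 = -75/79 - 104*1/386 = -75/79 - 52/193 = -18583/15247 ≈ -1.2188)
1/(1/g + V) = 1/(1/(-18583/15247) + 35) = 1/(-15247/18583 + 35) = 1/(635158/18583) = 18583/635158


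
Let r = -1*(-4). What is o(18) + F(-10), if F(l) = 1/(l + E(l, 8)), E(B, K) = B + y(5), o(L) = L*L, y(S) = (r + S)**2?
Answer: 19765/61 ≈ 324.02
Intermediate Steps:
r = 4
y(S) = (4 + S)**2
o(L) = L**2
E(B, K) = 81 + B (E(B, K) = B + (4 + 5)**2 = B + 9**2 = B + 81 = 81 + B)
F(l) = 1/(81 + 2*l) (F(l) = 1/(l + (81 + l)) = 1/(81 + 2*l))
o(18) + F(-10) = 18**2 + 1/(81 + 2*(-10)) = 324 + 1/(81 - 20) = 324 + 1/61 = 19765/61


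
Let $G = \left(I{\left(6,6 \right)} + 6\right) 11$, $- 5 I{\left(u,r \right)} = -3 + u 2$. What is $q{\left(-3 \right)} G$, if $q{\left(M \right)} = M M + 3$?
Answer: $\frac{2772}{5} \approx 554.4$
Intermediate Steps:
$I{\left(u,r \right)} = \frac{3}{5} - \frac{2 u}{5}$ ($I{\left(u,r \right)} = - \frac{-3 + u 2}{5} = - \frac{-3 + 2 u}{5} = \frac{3}{5} - \frac{2 u}{5}$)
$q{\left(M \right)} = 3 + M^{2}$ ($q{\left(M \right)} = M^{2} + 3 = 3 + M^{2}$)
$G = \frac{231}{5}$ ($G = \left(\left(\frac{3}{5} - \frac{12}{5}\right) + 6\right) 11 = \left(- \frac{9}{5} + 6\right) 11 = \frac{21}{5} \cdot 11 = \frac{231}{5} \approx 46.2$)
$q{\left(-3 \right)} G = \left(3 + \left(-3\right)^{2}\right) \frac{231}{5} = \left(3 + 9\right) \frac{231}{5} = 12 \cdot \frac{231}{5} = \frac{2772}{5}$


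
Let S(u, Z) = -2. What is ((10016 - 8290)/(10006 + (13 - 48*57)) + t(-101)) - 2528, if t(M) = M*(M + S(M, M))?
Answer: 57355351/7283 ≈ 7875.2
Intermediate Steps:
t(M) = M*(-2 + M) (t(M) = M*(M - 2) = M*(-2 + M))
((10016 - 8290)/(10006 + (13 - 48*57)) + t(-101)) - 2528 = ((10016 - 8290)/(10006 + (13 - 48*57)) - 101*(-2 - 101)) - 2528 = (1726/(10006 + (13 - 2736)) - 101*(-103)) - 2528 = (1726/(10006 - 2723) + 10403) - 2528 = (1726/7283 + 10403) - 2528 = 75766775/7283 - 2528 = 57355351/7283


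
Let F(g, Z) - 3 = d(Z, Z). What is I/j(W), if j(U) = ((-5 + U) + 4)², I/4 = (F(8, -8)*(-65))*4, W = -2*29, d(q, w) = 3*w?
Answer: 21840/3481 ≈ 6.2741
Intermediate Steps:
F(g, Z) = 3 + 3*Z
W = -58
I = 21840 (I = 4*(((3 + 3*(-8))*(-65))*4) = 4*(((3 - 24)*(-65))*4) = 4*(-21*(-65)*4) = 4*(1365*4) = 4*5460 = 21840)
j(U) = (-1 + U)²
I/j(W) = 21840/((-1 - 58)²) = 21840/((-59)²) = 21840/3481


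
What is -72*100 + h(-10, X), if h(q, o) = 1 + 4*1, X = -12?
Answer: -7195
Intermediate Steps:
h(q, o) = 5 (h(q, o) = 1 + 4 = 5)
-72*100 + h(-10, X) = -72*100 + 5 = -7200 + 5 = -7195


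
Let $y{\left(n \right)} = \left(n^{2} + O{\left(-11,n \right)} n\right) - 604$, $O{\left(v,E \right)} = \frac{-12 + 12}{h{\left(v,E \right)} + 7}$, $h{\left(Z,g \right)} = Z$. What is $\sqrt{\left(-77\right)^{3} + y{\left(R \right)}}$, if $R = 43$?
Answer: $2 i \sqrt{113822} \approx 674.75 i$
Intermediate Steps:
$O{\left(v,E \right)} = 0$ ($O{\left(v,E \right)} = \frac{-12 + 12}{v + 7} = \frac{0}{7 + v} = 0$)
$y{\left(n \right)} = -604 + n^{2}$ ($y{\left(n \right)} = \left(n^{2} + 0 n\right) - 604 = \left(n^{2} + 0\right) - 604 = n^{2} - 604 = -604 + n^{2}$)
$\sqrt{\left(-77\right)^{3} + y{\left(R \right)}} = \sqrt{\left(-77\right)^{3} - \left(604 - 43^{2}\right)} = \sqrt{-456533 + \left(-604 + 1849\right)} = \sqrt{-456533 + 1245} = \sqrt{-455288} = 2 i \sqrt{113822}$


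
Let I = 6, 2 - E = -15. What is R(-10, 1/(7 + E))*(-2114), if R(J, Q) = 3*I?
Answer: -38052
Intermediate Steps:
E = 17 (E = 2 - 1*(-15) = 2 + 15 = 17)
R(J, Q) = 18 (R(J, Q) = 3*6 = 18)
R(-10, 1/(7 + E))*(-2114) = 18*(-2114) = -38052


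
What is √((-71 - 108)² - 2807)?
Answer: √29234 ≈ 170.98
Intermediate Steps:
√((-71 - 108)² - 2807) = √((-179)² - 2807) = √(32041 - 2807) = √29234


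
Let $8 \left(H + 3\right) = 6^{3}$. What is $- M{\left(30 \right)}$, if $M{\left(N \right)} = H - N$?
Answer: $6$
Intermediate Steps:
$H = 24$ ($H = -3 + \frac{6^{3}}{8} = -3 + \frac{1}{8} \cdot 216 = -3 + 27 = 24$)
$M{\left(N \right)} = 24 - N$
$- M{\left(30 \right)} = - (24 - 30) = \left(-1\right) \left(-6\right) = 6$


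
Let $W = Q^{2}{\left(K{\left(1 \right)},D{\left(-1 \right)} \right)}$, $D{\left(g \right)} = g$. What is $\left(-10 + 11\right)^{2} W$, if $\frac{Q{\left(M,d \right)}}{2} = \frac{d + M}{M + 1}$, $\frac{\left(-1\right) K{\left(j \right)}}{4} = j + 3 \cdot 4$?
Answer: $\frac{11236}{2601} \approx 4.3199$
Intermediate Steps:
$K{\left(j \right)} = -48 - 4 j$ ($K{\left(j \right)} = - 4 \left(j + 3 \cdot 4\right) = - 4 \left(j + 12\right) = - 4 \left(12 + j\right) = -48 - 4 j$)
$Q{\left(M,d \right)} = \frac{2 \left(M + d\right)}{1 + M}$ ($Q{\left(M,d \right)} = 2 \frac{d + M}{M + 1} = 2 \frac{M + d}{1 + M} = \frac{2 \left(M + d\right)}{1 + M}$)
$W = \frac{11236}{2601}$ ($W = \left(\frac{2 \left(\left(-48 - 4\right) - 1\right)}{1 - 52}\right)^{2} = \left(\frac{2 \left(-52 - 1\right)}{1 - 52}\right)^{2} = \left(2 \frac{1}{-51} \left(-53\right)\right)^{2} = \left(2 \left(- \frac{1}{51}\right) \left(-53\right)\right)^{2} = \left(\frac{106}{51}\right)^{2} = \frac{11236}{2601} \approx 4.3199$)
$\left(-10 + 11\right)^{2} W = \left(-10 + 11\right)^{2} \cdot \frac{11236}{2601} = 1^{2} \cdot \frac{11236}{2601} = 1 \cdot \frac{11236}{2601} = \frac{11236}{2601}$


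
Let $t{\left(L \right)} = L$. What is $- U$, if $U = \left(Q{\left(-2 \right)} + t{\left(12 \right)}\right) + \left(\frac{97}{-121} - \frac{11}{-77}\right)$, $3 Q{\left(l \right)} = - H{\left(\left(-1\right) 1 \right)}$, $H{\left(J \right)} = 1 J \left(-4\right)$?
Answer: $- \frac{25430}{2541} \approx -10.008$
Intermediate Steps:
$H{\left(J \right)} = - 4 J$ ($H{\left(J \right)} = J \left(-4\right) = - 4 J$)
$Q{\left(l \right)} = - \frac{4}{3}$ ($Q{\left(l \right)} = \frac{\left(-1\right) \left(- 4 \left(\left(-1\right) 1\right)\right)}{3} = \frac{\left(-1\right) \left(\left(-4\right) \left(-1\right)\right)}{3} = \frac{\left(-1\right) 4}{3} = \frac{1}{3} \left(-4\right) = - \frac{4}{3}$)
$U = \frac{25430}{2541}$ ($U = \left(- \frac{4}{3} + 12\right) + \left(\frac{97}{-121} - \frac{11}{-77}\right) = \frac{32}{3} + \left(97 \left(- \frac{1}{121}\right) - - \frac{1}{7}\right) = \frac{32}{3} + \left(- \frac{97}{121} + \frac{1}{7}\right) = \frac{32}{3} - \frac{558}{847} = \frac{25430}{2541} \approx 10.008$)
$- U = \left(-1\right) \frac{25430}{2541} = - \frac{25430}{2541}$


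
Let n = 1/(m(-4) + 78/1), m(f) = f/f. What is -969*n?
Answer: -969/79 ≈ -12.266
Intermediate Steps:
m(f) = 1
n = 1/79 (n = 1/(1 + 78/1) = 1/(1 + 78*1) = 1/(1 + 78) = 1/79 ≈ 0.012658)
-969*n = -969*1/79 = -969/79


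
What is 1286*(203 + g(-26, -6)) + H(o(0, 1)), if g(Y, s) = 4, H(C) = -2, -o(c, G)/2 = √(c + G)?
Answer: 266200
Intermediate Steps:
o(c, G) = -2*√(G + c) (o(c, G) = -2*√(c + G) = -2*√(G + c))
1286*(203 + g(-26, -6)) + H(o(0, 1)) = 1286*(203 + 4) - 2 = 1286*207 - 2 = 266202 - 2 = 266200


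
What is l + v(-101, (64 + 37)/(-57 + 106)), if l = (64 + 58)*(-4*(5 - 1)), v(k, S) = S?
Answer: -95547/49 ≈ -1949.9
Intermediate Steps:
l = -1952 (l = 122*(-4*4) = 122*(-16) = -1952)
l + v(-101, (64 + 37)/(-57 + 106)) = -1952 + (64 + 37)/(-57 + 106) = -1952 + 101/49 = -95547/49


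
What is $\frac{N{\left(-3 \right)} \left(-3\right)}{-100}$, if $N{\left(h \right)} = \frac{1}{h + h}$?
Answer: $- \frac{1}{200} \approx -0.005$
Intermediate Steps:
$N{\left(h \right)} = \frac{1}{2 h}$
$\frac{N{\left(-3 \right)} \left(-3\right)}{-100} = \frac{\frac{1}{2 \left(-3\right)} \left(-3\right)}{-100} = \frac{1}{2} \left(- \frac{1}{3}\right) \left(-3\right) \left(- \frac{1}{100}\right) = \left(- \frac{1}{6}\right) \left(-3\right) \left(- \frac{1}{100}\right) = \frac{1}{2} \left(- \frac{1}{100}\right) = - \frac{1}{200}$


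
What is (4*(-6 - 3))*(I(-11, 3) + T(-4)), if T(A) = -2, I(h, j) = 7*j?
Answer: -684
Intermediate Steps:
(4*(-6 - 3))*(I(-11, 3) + T(-4)) = (4*(-6 - 3))*(7*3 - 2) = (4*(-9))*(21 - 2) = -36*19 = -684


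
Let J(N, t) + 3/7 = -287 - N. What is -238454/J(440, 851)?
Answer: 834589/2546 ≈ 327.80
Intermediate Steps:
J(N, t) = -2012/7 - N (J(N, t) = -3/7 + (-287 - N) = -2012/7 - N)
-238454/J(440, 851) = -238454/(-2012/7 - 1*440) = -238454/(-2012/7 - 440) = -238454/(-5092/7) = -238454*(-7/5092) = 834589/2546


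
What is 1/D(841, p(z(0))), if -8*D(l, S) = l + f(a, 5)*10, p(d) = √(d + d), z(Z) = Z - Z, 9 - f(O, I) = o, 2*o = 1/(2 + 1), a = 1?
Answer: -6/697 ≈ -0.0086083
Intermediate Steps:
o = ⅙ (o = 1/(2*(2 + 1)) = (½)/3 = (½)*(⅓) = ⅙ ≈ 0.16667)
f(O, I) = 53/6 (f(O, I) = 9 - 1*⅙ = 9 - ⅙ = 53/6)
z(Z) = 0
p(d) = √2*√d (p(d) = √(2*d) = √2*√d)
D(l, S) = -265/24 - l/8 (D(l, S) = -(l + (53/6)*10)/8 = -(l + 265/3)/8 = -(265/3 + l)/8 = -265/24 - l/8)
1/D(841, p(z(0))) = 1/(-265/24 - ⅛*841) = 1/(-265/24 - 841/8) = 1/(-697/6) = -6/697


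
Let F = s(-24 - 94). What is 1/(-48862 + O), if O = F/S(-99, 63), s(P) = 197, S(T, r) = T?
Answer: -99/4837535 ≈ -2.0465e-5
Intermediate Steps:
F = 197
O = -197/99 (O = 197/(-99) = 197*(-1/99) = -197/99 ≈ -1.9899)
1/(-48862 + O) = 1/(-48862 - 197/99) = 1/(-4837535/99) = -99/4837535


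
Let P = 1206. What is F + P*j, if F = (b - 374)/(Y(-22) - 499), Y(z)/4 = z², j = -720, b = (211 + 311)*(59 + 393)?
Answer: -1247540270/1437 ≈ -8.6816e+5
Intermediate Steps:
b = 235944 (b = 522*452 = 235944)
Y(z) = 4*z²
F = 235570/1437 (F = (235944 - 374)/(4*(-22)² - 499) = 235570/(4*484 - 499) = 235570/(1936 - 499) = 235570/1437 ≈ 163.93)
F + P*j = 235570/1437 + 1206*(-720) = 235570/1437 - 868320 = -1247540270/1437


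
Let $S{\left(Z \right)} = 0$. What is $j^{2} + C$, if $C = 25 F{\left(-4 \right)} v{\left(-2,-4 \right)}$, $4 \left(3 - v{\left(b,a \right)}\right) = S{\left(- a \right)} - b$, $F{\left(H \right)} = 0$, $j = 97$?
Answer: $9409$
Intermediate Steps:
$v{\left(b,a \right)} = 3 + \frac{b}{4}$ ($v{\left(b,a \right)} = 3 - \frac{0 - b}{4} = 3 - \frac{\left(-1\right) b}{4} = 3 + \frac{b}{4}$)
$C = 0$ ($C = 25 \cdot 0 \left(3 + \frac{1}{4} \left(-2\right)\right) = 0 \left(3 - \frac{1}{2}\right) = 0 \cdot \frac{5}{2} = 0$)
$j^{2} + C = 97^{2} + 0 = 9409 + 0 = 9409$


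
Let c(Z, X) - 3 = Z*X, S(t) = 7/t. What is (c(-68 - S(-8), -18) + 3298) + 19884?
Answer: 97573/4 ≈ 24393.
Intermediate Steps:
c(Z, X) = 3 + X*Z (c(Z, X) = 3 + Z*X = 3 + X*Z)
(c(-68 - S(-8), -18) + 3298) + 19884 = ((3 - 18*(-68 - 7/(-8))) + 3298) + 19884 = ((3 - 18*(-68 - 7*(-1)/8)) + 3298) + 19884 = ((3 - 18*(-68 - 1*(-7/8))) + 3298) + 19884 = ((3 - 18*(-68 + 7/8)) + 3298) + 19884 = ((3 - 18*(-537/8)) + 3298) + 19884 = ((3 + 4833/4) + 3298) + 19884 = (4845/4 + 3298) + 19884 = 18037/4 + 19884 = 97573/4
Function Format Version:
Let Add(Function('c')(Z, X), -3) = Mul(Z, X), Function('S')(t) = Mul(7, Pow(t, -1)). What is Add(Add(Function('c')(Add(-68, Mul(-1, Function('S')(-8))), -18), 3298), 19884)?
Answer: Rational(97573, 4) ≈ 24393.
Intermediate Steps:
Function('c')(Z, X) = Add(3, Mul(X, Z)) (Function('c')(Z, X) = Add(3, Mul(Z, X)) = Add(3, Mul(X, Z)))
Add(Add(Function('c')(Add(-68, Mul(-1, Function('S')(-8))), -18), 3298), 19884) = Add(Add(Add(3, Mul(-18, Add(-68, Mul(-1, Mul(7, Pow(-8, -1)))))), 3298), 19884) = Add(Add(Add(3, Mul(-18, Add(-68, Mul(-1, Mul(7, Rational(-1, 8)))))), 3298), 19884) = Add(Add(Add(3, Mul(-18, Add(-68, Mul(-1, Rational(-7, 8))))), 3298), 19884) = Add(Add(Add(3, Mul(-18, Add(-68, Rational(7, 8)))), 3298), 19884) = Add(Add(Add(3, Mul(-18, Rational(-537, 8))), 3298), 19884) = Add(Add(Add(3, Rational(4833, 4)), 3298), 19884) = Add(Add(Rational(4845, 4), 3298), 19884) = Add(Rational(18037, 4), 19884) = Rational(97573, 4)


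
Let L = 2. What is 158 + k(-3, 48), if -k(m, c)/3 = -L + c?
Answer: 20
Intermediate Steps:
k(m, c) = 6 - 3*c (k(m, c) = -3*(-1*2 + c) = -3*(-2 + c) = 6 - 3*c)
158 + k(-3, 48) = 158 + (6 - 3*48) = 158 + (6 - 144) = 158 - 138 = 20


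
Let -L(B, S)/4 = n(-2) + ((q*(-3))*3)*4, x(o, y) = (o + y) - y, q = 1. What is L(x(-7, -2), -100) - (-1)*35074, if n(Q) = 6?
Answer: 35194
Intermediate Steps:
x(o, y) = o
L(B, S) = 120 (L(B, S) = -4*(6 + ((1*(-3))*3)*4) = -4*(6 - 3*3*4) = -4*(6 - 9*4) = -4*(6 - 36) = -4*(-30) = 120)
L(x(-7, -2), -100) - (-1)*35074 = 120 - (-1)*35074 = 120 - 1*(-35074) = 120 + 35074 = 35194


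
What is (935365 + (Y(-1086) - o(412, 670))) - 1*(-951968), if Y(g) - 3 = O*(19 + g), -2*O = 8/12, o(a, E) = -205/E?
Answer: 758852173/402 ≈ 1.8877e+6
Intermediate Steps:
O = -⅓ (O = -4/12 = -½*⅔ = -⅓ ≈ -0.33333)
Y(g) = -10/3 - g/3 (Y(g) = 3 - (19 + g)/3 = 3 + (-19/3 - g/3) = -10/3 - g/3)
(935365 + (Y(-1086) - o(412, 670))) - 1*(-951968) = (935365 + ((-10/3 - ⅓*(-1086)) - (-205)/670)) - 1*(-951968) = (935365 + ((-10/3 + 362) - (-205)/670)) + 951968 = (935365 + (1076/3 - 1*(-41/134))) + 951968 = (935365 + (1076/3 + 41/134)) + 951968 = (935365 + 144307/402) + 951968 = 376161037/402 + 951968 = 758852173/402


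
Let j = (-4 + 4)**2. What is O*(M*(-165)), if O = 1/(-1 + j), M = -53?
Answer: -8745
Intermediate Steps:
j = 0 (j = 0**2 = 0)
O = -1 (O = 1/(-1 + 0) = 1/(-1) = -1)
O*(M*(-165)) = -(-53)*(-165) = -1*8745 = -8745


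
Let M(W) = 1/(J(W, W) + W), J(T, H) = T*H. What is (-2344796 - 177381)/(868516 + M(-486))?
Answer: -594502340670/204717906361 ≈ -2.9040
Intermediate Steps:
J(T, H) = H*T
M(W) = 1/(W + W**2) (M(W) = 1/(W*W + W) = 1/(W**2 + W) = 1/(W + W**2))
(-2344796 - 177381)/(868516 + M(-486)) = (-2344796 - 177381)/(868516 + 1/((-486)*(1 - 486))) = -2522177/(868516 - 1/486/(-485)) = -2522177/(868516 - 1/486*(-1/485)) = -2522177/(868516 + 1/235710) = -2522177/204717906361/235710 = -2522177*235710/204717906361 = -594502340670/204717906361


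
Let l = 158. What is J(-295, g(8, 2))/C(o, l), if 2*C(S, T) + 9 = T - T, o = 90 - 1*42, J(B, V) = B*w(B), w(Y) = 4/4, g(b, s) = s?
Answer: 590/9 ≈ 65.556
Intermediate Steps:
w(Y) = 1 (w(Y) = 4*(1/4) = 1)
J(B, V) = B (J(B, V) = B*1 = B)
o = 48 (o = 90 - 42 = 48)
C(S, T) = -9/2 (C(S, T) = -9/2 + (T - T)/2 = -9/2 + (1/2)*0 = -9/2 + 0 = -9/2)
J(-295, g(8, 2))/C(o, l) = -295/(-9/2) = -295*(-2/9) = 590/9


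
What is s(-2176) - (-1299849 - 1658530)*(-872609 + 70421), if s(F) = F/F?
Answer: -2373176133251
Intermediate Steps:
s(F) = 1
s(-2176) - (-1299849 - 1658530)*(-872609 + 70421) = 1 - (-1299849 - 1658530)*(-872609 + 70421) = 1 - (-2958379)*(-802188) = 1 - 1*2373176133252 = 1 - 2373176133252 = -2373176133251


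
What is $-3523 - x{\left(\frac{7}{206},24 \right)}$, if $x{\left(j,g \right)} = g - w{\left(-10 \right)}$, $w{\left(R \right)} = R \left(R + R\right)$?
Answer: $-3347$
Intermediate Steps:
$w{\left(R \right)} = 2 R^{2}$ ($w{\left(R \right)} = R 2 R = 2 R^{2}$)
$x{\left(j,g \right)} = -200 + g$ ($x{\left(j,g \right)} = g - 2 \left(-10\right)^{2} = g - 2 \cdot 100 = g - 200 = -200 + g$)
$-3523 - x{\left(\frac{7}{206},24 \right)} = -3523 - \left(-200 + 24\right) = -3523 - -176 = -3523 + 176 = -3347$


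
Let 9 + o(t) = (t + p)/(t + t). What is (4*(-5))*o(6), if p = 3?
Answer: 165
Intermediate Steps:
o(t) = -9 + (3 + t)/(2*t) (o(t) = -9 + (t + 3)/(t + t) = -9 + (3 + t)/((2*t)) = -9 + (3 + t)*(1/(2*t)) = -9 + (3 + t)/(2*t))
(4*(-5))*o(6) = (4*(-5))*((1/2)*(3 - 17*6)/6) = -10*(3 - 102)/6 = -10*(-99)/6 = -20*(-33/4) = 165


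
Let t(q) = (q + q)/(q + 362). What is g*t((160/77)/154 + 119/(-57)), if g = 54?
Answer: -75707028/121637995 ≈ -0.62240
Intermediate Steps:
t(q) = 2*q/(362 + q) (t(q) = (2*q)/(362 + q) = 2*q/(362 + q))
g*t((160/77)/154 + 119/(-57)) = 54*(2*((160/77)/154 + 119/(-57))/(362 + ((160/77)/154 + 119/(-57)))) = 54*(2*((160*(1/77))*(1/154) + 119*(-1/57))/(362 + ((160*(1/77))*(1/154) + 119*(-1/57)))) = 54*(2*((160/77)*(1/154) - 119/57)/(362 + ((160/77)*(1/154) - 119/57))) = 54*(2*(80/5929 - 119/57)/(362 + (80/5929 - 119/57))) = 54*(2*(-700991/337953)/(362 - 700991/337953)) = 54*(2*(-700991/337953)/(121637995/337953)) = 54*(2*(-700991/337953)*(337953/121637995)) = 54*(-1401982/121637995) = -75707028/121637995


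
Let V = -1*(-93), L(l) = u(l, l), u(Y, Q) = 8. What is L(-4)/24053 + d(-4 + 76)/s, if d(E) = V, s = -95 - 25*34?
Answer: -743123/7576695 ≈ -0.098080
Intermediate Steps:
s = -945 (s = -95 - 850 = -945)
L(l) = 8
V = 93
d(E) = 93
L(-4)/24053 + d(-4 + 76)/s = 8/24053 + 93/(-945) = 8*(1/24053) + 93*(-1/945) = 8/24053 - 31/315 = -743123/7576695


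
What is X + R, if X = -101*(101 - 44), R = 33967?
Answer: 28210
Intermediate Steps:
X = -5757 (X = -101*57 = -5757)
X + R = -5757 + 33967 = 28210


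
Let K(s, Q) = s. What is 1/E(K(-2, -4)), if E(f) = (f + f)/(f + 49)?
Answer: -47/4 ≈ -11.750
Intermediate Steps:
E(f) = 2*f/(49 + f) (E(f) = (2*f)/(49 + f) = 2*f/(49 + f))
1/E(K(-2, -4)) = 1/(2*(-2)/(49 - 2)) = 1/(2*(-2)/47) = 1/(2*(-2)*(1/47)) = 1/(-4/47) = -47/4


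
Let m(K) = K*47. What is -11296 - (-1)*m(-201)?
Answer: -20743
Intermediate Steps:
m(K) = 47*K
-11296 - (-1)*m(-201) = -11296 - (-1)*47*(-201) = -11296 - (-1)*(-9447) = -11296 - 1*9447 = -11296 - 9447 = -20743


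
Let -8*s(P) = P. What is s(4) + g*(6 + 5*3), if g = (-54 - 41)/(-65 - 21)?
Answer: 976/43 ≈ 22.698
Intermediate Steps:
s(P) = -P/8
g = 95/86 (g = -95/(-86) = -95*(-1/86) = 95/86 ≈ 1.1047)
s(4) + g*(6 + 5*3) = -⅛*4 + 95*(6 + 5*3)/86 = -½ + 95*(6 + 15)/86 = -½ + (95/86)*21 = -½ + 1995/86 = 976/43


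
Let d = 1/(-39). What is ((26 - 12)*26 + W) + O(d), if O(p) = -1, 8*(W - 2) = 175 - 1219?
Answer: 469/2 ≈ 234.50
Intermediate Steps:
W = -257/2 (W = 2 + (175 - 1219)/8 = 2 + (⅛)*(-1044) = 2 - 261/2 = -257/2 ≈ -128.50)
d = -1/39 ≈ -0.025641
((26 - 12)*26 + W) + O(d) = ((26 - 12)*26 - 257/2) - 1 = (14*26 - 257/2) - 1 = (364 - 257/2) - 1 = 471/2 - 1 = 469/2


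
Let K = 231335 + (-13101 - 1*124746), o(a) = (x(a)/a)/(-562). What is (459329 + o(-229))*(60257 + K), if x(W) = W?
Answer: 39688179699265/562 ≈ 7.0619e+10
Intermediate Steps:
o(a) = -1/562 (o(a) = (a/a)/(-562) = 1*(-1/562) = -1/562)
K = 93488 (K = 231335 + (-13101 - 124746) = 231335 - 137847 = 93488)
(459329 + o(-229))*(60257 + K) = (459329 - 1/562)*(60257 + 93488) = (258142897/562)*153745 = 39688179699265/562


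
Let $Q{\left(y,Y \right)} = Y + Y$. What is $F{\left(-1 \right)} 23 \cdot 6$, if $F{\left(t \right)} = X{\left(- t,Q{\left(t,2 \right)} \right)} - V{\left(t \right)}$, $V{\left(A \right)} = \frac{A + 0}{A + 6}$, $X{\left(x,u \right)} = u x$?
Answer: $\frac{2898}{5} \approx 579.6$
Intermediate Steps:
$Q{\left(y,Y \right)} = 2 Y$
$V{\left(A \right)} = \frac{A}{6 + A}$
$F{\left(t \right)} = - 4 t - \frac{t}{6 + t}$ ($F{\left(t \right)} = 2 \cdot 2 \left(- t\right) - \frac{t}{6 + t} = 4 \left(- t\right) - \frac{t}{6 + t} = - 4 t - \frac{t}{6 + t}$)
$F{\left(-1 \right)} 23 \cdot 6 = - \frac{-25 - -4}{6 - 1} \cdot 23 \cdot 6 = - \frac{-25 + 4}{5} \cdot 23 \cdot 6 = \left(-1\right) \frac{1}{5} \left(-21\right) 23 \cdot 6 = \frac{21}{5} \cdot 23 \cdot 6 = \frac{483}{5} \cdot 6 = \frac{2898}{5}$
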